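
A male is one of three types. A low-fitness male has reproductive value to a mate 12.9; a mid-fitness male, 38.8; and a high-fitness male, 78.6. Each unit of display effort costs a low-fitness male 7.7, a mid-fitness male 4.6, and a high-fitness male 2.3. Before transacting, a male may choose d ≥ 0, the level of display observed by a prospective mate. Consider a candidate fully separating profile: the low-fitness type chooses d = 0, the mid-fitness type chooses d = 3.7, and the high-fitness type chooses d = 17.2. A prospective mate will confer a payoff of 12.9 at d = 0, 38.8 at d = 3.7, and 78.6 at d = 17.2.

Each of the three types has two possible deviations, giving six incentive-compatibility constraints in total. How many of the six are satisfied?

6

Low-fitness (own payoff 12.9): to d=3.7 gives 38.8 − 7.7×3.7 = 10.31 → no gain ✓; to d=17.2 gives 78.6 − 7.7×17.2 = -53.84 → no gain ✓.
High-fitness (own payoff 78.6 − 2.3×17.2 = 39.04): to d=0 gives 12.9 → no gain ✓; to d=3.7 gives 38.8 − 2.3×3.7 = 30.29 → no gain ✓.
Mid-fitness (own payoff 38.8 − 4.6×3.7 = 21.78): to d=0 gives 12.9 → no gain ✓; to d=17.2 gives 78.6 − 4.6×17.2 = -0.52 → no gain ✓.
6 of the 6 constraints hold; this profile is a separating equilibrium.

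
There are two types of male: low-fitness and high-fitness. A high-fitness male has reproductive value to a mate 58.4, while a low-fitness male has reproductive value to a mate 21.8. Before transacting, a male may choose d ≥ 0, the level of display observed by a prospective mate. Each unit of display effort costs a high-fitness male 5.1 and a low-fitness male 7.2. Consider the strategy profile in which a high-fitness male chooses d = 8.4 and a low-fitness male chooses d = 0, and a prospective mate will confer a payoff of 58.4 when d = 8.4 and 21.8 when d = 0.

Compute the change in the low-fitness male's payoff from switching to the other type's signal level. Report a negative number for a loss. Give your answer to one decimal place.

Playing d = 0 the low-fitness male receives 21.8.
Deviating to d = 8.4 brings payment 58.4 at cost 7.2 × 8.4 = 60.48, netting -2.08.
Gain from deviating: -2.08 − 21.8 = -23.88, i.e. -23.9 to one decimal place.
The gain is negative, so the low-fitness type's incentive-compatibility constraint is satisfied.

-23.9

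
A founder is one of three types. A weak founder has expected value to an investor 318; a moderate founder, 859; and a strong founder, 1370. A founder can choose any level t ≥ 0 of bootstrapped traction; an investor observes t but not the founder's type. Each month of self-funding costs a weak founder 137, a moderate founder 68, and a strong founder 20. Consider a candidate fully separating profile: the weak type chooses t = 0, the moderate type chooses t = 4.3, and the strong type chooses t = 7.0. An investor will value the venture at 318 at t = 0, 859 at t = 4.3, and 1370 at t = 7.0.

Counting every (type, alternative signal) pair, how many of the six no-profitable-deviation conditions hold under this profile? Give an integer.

4

Weak (own payoff 318): to t=4.3 gives 859 − 137×4.3 = 269.9 → no gain ✓; to t=7.0 gives 1370 − 137×7.0 = 411 → profitable ✗.
Moderate (own payoff 859 − 68×4.3 = 566.6): to t=0 gives 318 → no gain ✓; to t=7.0 gives 1370 − 68×7.0 = 894 → profitable ✗.
Strong (own payoff 1370 − 20×7.0 = 1230): to t=0 gives 318 → no gain ✓; to t=4.3 gives 859 − 20×4.3 = 773 → no gain ✓.
4 of the 6 constraints hold; not an equilibrium.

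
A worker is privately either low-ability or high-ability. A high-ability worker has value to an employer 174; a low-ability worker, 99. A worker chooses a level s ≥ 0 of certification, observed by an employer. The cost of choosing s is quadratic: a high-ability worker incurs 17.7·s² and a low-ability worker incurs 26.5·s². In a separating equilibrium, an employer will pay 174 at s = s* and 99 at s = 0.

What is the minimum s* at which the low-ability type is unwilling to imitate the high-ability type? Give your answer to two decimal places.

1.68

The low-ability type at s = 0 receives 99; imitating at s* yields 174 − 26.5·s*².
Indifference: 99 = 174 − 26.5·s*², so s*² = (174 − 99) / 26.5 ≈ 2.8302.
s* = √2.8302 ≈ 1.68.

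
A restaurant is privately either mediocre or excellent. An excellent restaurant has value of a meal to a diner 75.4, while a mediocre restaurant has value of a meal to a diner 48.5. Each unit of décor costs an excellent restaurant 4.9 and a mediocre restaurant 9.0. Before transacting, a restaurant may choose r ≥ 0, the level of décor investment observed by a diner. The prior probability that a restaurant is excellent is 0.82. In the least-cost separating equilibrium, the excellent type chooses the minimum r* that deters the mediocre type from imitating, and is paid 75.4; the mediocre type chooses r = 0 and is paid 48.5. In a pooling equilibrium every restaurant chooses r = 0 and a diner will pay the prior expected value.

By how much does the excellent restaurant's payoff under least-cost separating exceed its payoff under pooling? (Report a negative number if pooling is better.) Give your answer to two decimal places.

-9.80

Least-cost separating signal: r* solves 48.5 = 75.4 − 9.0·r*, so r* = (75.4 − 48.5)/9.0 ≈ 2.9889.
Excellent type's separating payoff: 75.4 − 4.9 × r* = 75.4 − 4.9 × (75.4 − 48.5)/9.0 = 75.4 − 131.81/9.0 ≈ 60.7544.
Pooling payoff: 0.82 × 75.4 + 0.18 × 48.5 = 70.558.
Difference: 60.7544 − 70.558 = -9.8036, i.e. -9.80 to two decimal places.
The excellent type would prefer the pooling outcome.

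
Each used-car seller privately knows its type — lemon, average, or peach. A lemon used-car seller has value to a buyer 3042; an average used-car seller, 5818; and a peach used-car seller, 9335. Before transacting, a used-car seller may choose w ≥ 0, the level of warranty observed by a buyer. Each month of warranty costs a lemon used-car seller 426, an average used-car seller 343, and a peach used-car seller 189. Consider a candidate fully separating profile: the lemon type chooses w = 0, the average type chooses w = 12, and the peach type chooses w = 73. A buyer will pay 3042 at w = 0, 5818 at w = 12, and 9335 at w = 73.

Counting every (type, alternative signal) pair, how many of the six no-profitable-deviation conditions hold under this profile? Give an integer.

3

Average (own payoff 5818 − 343×12 = 1702): to w=0 gives 3042 → profitable ✗; to w=73 gives 9335 − 343×73 = -15704 → no gain ✓.
Peach (own payoff 9335 − 189×73 = -4462): to w=0 gives 3042 → profitable ✗; to w=12 gives 5818 − 189×12 = 3550 → profitable ✗.
Lemon (own payoff 3042): to w=12 gives 5818 − 426×12 = 706 → no gain ✓; to w=73 gives 9335 − 426×73 = -21763 → no gain ✓.
3 of the 6 constraints hold; not an equilibrium.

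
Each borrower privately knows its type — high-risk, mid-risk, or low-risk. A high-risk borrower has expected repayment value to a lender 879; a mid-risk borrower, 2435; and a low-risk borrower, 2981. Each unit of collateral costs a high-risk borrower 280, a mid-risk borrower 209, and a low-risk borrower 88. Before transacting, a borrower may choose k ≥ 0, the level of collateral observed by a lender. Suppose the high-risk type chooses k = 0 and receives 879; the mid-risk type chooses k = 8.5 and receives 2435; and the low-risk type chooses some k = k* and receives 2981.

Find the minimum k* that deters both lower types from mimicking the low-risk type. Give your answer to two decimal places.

High-risk type (on-path payoff 879) won't mimic when 879 ≥ 2981 − 280·k*, i.e. k* ≥ 7.51.
Mid-risk type (on-path payoff 2435 − 209×8.5 = 658.5) won't mimic when 658.5 ≥ 2981 − 209·k*, i.e. k* ≥ 11.11.
Both must hold, so k* = max(7.51, 11.11) = 11.11. The mid-risk type's constraint binds.

11.11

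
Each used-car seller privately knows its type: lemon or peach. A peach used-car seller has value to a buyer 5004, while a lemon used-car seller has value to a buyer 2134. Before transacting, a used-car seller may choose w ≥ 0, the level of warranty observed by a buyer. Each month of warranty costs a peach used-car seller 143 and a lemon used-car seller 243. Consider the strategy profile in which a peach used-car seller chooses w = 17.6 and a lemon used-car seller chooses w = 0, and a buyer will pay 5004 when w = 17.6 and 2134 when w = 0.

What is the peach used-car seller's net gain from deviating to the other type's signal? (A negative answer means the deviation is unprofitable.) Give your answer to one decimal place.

Playing w = 17.6 the peach used-car seller receives 5004 − 143 × 17.6 = 2487.2.
Deviating to w = 0 yields 2134 instead.
Gain from deviating: 2134 − 2487.2 = -353.2.
The gain is negative, so the peach type's incentive-compatibility constraint is satisfied.

-353.2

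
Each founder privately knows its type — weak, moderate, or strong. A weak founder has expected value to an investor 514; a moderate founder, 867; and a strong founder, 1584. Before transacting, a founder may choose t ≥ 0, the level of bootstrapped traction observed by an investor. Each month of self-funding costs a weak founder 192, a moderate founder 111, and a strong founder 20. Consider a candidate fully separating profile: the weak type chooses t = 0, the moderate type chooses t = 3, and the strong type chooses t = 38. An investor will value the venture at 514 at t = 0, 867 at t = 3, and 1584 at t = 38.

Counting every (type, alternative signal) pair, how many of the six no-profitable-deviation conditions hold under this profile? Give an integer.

6

Strong (own payoff 1584 − 20×38 = 824): to t=0 gives 514 → no gain ✓; to t=3 gives 867 − 20×3 = 807 → no gain ✓.
Moderate (own payoff 867 − 111×3 = 534): to t=0 gives 514 → no gain ✓; to t=38 gives 1584 − 111×38 = -2634 → no gain ✓.
Weak (own payoff 514): to t=3 gives 867 − 192×3 = 291 → no gain ✓; to t=38 gives 1584 − 192×38 = -5712 → no gain ✓.
6 of the 6 constraints hold; this profile is a separating equilibrium.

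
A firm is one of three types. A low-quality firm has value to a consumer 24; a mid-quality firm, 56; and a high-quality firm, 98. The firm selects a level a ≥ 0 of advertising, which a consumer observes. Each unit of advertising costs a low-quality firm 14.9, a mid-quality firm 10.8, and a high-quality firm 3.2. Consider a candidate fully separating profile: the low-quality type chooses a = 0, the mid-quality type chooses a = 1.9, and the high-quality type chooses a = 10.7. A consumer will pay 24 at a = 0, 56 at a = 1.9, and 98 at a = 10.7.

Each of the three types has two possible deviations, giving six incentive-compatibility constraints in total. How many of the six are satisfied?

5

Low-quality (own payoff 24): to a=1.9 gives 56 − 14.9×1.9 = 27.69 → profitable ✗; to a=10.7 gives 98 − 14.9×10.7 = -61.43 → no gain ✓.
High-quality (own payoff 98 − 3.2×10.7 = 63.76): to a=0 gives 24 → no gain ✓; to a=1.9 gives 56 − 3.2×1.9 = 49.92 → no gain ✓.
Mid-quality (own payoff 56 − 10.8×1.9 = 35.48): to a=0 gives 24 → no gain ✓; to a=10.7 gives 98 − 10.8×10.7 = -17.56 → no gain ✓.
5 of the 6 constraints hold; not an equilibrium.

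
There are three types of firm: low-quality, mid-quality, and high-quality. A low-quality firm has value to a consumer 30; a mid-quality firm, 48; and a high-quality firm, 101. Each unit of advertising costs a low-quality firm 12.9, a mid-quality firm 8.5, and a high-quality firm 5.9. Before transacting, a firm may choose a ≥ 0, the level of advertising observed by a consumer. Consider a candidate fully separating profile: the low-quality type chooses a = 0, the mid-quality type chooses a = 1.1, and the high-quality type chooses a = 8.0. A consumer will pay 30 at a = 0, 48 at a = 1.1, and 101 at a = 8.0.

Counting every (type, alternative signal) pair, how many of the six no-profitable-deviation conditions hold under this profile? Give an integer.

5

Mid-quality (own payoff 48 − 8.5×1.1 = 38.65): to a=0 gives 30 → no gain ✓; to a=8.0 gives 101 − 8.5×8.0 = 33 → no gain ✓.
Low-quality (own payoff 30): to a=1.1 gives 48 − 12.9×1.1 = 33.81 → profitable ✗; to a=8.0 gives 101 − 12.9×8.0 = -2.2 → no gain ✓.
High-quality (own payoff 101 − 5.9×8.0 = 53.8): to a=0 gives 30 → no gain ✓; to a=1.1 gives 48 − 5.9×1.1 = 41.51 → no gain ✓.
5 of the 6 constraints hold; not an equilibrium.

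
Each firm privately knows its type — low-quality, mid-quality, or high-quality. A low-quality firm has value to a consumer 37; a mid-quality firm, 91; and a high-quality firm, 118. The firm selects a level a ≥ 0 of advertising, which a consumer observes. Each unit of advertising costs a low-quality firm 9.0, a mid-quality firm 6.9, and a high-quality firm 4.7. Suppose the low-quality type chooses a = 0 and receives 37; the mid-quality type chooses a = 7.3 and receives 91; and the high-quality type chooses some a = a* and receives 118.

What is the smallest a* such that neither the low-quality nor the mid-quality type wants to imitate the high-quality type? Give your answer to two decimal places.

Mid-quality type (on-path payoff 91 − 6.9×7.3 = 40.63) won't mimic when 40.63 ≥ 118 − 6.9·a*, i.e. a* ≥ 11.21.
Low-quality type (on-path payoff 37) won't mimic when 37 ≥ 118 − 9.0·a*, i.e. a* ≥ 9.00.
Both must hold, so a* = max(9.00, 11.21) = 11.21. The mid-quality type's constraint binds.

11.21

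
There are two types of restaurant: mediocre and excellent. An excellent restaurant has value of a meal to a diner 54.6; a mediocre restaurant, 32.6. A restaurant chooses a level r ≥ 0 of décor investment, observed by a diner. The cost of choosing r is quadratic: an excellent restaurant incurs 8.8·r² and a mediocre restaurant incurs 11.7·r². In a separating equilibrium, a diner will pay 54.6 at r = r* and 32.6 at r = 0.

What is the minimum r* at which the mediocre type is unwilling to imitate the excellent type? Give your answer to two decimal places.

1.37

The mediocre type at r = 0 receives 32.6; imitating at r* yields 54.6 − 11.7·r*².
Indifference: 32.6 = 54.6 − 11.7·r*², so r*² = (54.6 − 32.6) / 11.7 ≈ 1.8803.
r* = √1.8803 ≈ 1.37.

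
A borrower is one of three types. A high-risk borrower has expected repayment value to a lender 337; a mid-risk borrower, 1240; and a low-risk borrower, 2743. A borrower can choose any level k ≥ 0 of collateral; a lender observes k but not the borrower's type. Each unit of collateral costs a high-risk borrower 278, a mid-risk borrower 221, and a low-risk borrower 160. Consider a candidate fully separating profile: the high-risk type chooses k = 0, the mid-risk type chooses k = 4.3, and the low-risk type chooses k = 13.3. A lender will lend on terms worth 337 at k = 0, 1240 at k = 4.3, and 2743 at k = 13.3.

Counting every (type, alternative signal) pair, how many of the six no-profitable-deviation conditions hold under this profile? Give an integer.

5

Mid-risk (own payoff 1240 − 221×4.3 = 289.7): to k=0 gives 337 → profitable ✗; to k=13.3 gives 2743 − 221×13.3 = -196.3 → no gain ✓.
Low-risk (own payoff 2743 − 160×13.3 = 615): to k=0 gives 337 → no gain ✓; to k=4.3 gives 1240 − 160×4.3 = 552 → no gain ✓.
High-risk (own payoff 337): to k=4.3 gives 1240 − 278×4.3 = 44.6 → no gain ✓; to k=13.3 gives 2743 − 278×13.3 = -954.4 → no gain ✓.
5 of the 6 constraints hold; not an equilibrium.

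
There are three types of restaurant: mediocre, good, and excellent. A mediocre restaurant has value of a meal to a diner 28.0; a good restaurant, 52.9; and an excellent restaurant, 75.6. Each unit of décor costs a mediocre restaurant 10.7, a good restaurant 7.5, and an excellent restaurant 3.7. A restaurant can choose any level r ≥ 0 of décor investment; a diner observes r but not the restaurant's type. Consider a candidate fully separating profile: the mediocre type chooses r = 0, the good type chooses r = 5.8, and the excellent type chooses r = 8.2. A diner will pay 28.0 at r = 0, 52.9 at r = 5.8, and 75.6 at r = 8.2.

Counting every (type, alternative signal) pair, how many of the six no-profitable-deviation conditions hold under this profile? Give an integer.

4

Good (own payoff 52.9 − 7.5×5.8 = 9.4): to r=0 gives 28.0 → profitable ✗; to r=8.2 gives 75.6 − 7.5×8.2 = 14.1 → profitable ✗.
Mediocre (own payoff 28.0): to r=5.8 gives 52.9 − 10.7×5.8 = -9.16 → no gain ✓; to r=8.2 gives 75.6 − 10.7×8.2 = -12.14 → no gain ✓.
Excellent (own payoff 75.6 − 3.7×8.2 = 45.26): to r=0 gives 28.0 → no gain ✓; to r=5.8 gives 52.9 − 3.7×5.8 = 31.44 → no gain ✓.
4 of the 6 constraints hold; not an equilibrium.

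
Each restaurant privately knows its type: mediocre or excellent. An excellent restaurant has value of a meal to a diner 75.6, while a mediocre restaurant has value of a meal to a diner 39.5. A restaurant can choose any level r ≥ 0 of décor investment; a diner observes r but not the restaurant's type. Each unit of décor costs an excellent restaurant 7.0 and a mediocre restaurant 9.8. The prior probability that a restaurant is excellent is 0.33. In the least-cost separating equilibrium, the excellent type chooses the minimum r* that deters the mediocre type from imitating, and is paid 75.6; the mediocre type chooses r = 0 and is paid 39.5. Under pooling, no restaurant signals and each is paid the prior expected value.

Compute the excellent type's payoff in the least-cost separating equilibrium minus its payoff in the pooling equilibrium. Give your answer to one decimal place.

Least-cost separating signal: r* solves 39.5 = 75.6 − 9.8·r*, so r* = (75.6 − 39.5)/9.8 ≈ 3.6837.
Excellent type's separating payoff: 75.6 − 7.0 × r* = 75.6 − 7.0 × (75.6 − 39.5)/9.8 = 75.6 − 252.7/9.8 ≈ 49.814.
Pooling payoff: 0.33 × 75.6 + 0.67 × 39.5 = 51.413.
Difference: 49.814 − 51.413 = -1.599, i.e. -1.6 to one decimal place.
The excellent type would prefer the pooling outcome.

-1.6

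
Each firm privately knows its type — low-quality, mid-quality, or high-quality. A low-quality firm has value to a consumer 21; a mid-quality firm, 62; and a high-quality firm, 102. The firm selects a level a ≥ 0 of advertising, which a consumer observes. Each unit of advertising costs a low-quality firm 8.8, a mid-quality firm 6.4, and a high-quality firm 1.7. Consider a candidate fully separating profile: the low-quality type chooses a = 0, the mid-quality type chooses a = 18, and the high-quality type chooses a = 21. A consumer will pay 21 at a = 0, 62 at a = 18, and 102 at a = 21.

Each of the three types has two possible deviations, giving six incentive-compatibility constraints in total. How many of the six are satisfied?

4

High-quality (own payoff 102 − 1.7×21 = 66.3): to a=0 gives 21 → no gain ✓; to a=18 gives 62 − 1.7×18 = 31.4 → no gain ✓.
Low-quality (own payoff 21): to a=18 gives 62 − 8.8×18 = -96.4 → no gain ✓; to a=21 gives 102 − 8.8×21 = -82.8 → no gain ✓.
Mid-quality (own payoff 62 − 6.4×18 = -53.2): to a=0 gives 21 → profitable ✗; to a=21 gives 102 − 6.4×21 = -32.4 → profitable ✗.
4 of the 6 constraints hold; not an equilibrium.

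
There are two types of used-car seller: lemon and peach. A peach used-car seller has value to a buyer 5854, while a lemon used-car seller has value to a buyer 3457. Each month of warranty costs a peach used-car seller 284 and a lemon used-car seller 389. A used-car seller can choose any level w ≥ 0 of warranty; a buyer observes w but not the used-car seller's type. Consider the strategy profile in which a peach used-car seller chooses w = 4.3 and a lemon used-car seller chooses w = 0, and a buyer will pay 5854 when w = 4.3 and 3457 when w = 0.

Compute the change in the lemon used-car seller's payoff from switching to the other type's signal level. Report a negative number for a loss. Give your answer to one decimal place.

Playing w = 0 the lemon used-car seller receives 3457.
Deviating to w = 4.3 brings payment 5854 at cost 389 × 4.3 = 1672.7, netting 4181.3.
Gain from deviating: 4181.3 − 3457 = 724.3.
The gain is positive, so the lemon type's incentive-compatibility constraint is violated — this profile is not a separating equilibrium.

724.3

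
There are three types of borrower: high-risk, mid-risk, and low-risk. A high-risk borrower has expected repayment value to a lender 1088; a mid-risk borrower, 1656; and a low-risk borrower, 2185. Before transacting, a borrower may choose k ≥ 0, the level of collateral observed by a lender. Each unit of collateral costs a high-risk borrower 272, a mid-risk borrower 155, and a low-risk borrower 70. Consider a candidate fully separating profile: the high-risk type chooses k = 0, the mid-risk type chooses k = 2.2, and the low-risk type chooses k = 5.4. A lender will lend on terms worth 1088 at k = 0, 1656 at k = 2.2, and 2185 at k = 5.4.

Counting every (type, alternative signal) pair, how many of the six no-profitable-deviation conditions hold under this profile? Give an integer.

5

High-risk (own payoff 1088): to k=2.2 gives 1656 − 272×2.2 = 1057.6 → no gain ✓; to k=5.4 gives 2185 − 272×5.4 = 716.2 → no gain ✓.
Low-risk (own payoff 2185 − 70×5.4 = 1807): to k=0 gives 1088 → no gain ✓; to k=2.2 gives 1656 − 70×2.2 = 1502 → no gain ✓.
Mid-risk (own payoff 1656 − 155×2.2 = 1315): to k=0 gives 1088 → no gain ✓; to k=5.4 gives 2185 − 155×5.4 = 1348 → profitable ✗.
5 of the 6 constraints hold; not an equilibrium.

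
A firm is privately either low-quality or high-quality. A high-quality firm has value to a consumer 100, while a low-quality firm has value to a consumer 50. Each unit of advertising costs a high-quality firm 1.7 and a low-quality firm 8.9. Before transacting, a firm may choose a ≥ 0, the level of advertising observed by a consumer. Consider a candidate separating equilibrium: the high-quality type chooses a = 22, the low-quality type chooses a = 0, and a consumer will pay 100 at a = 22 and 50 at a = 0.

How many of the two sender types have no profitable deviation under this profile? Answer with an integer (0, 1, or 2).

2

Low-quality type: stay at 0 → 50; mimic → 100 − 8.9 × 22 = -95.8. IC holds (50 ≥ -95.8).
High-quality type: signal → 100 − 1.7 × 22 = 62.6; deviate to 0 → 50. IC holds (62.6 ≥ 50).
2 of 2 constraints hold, so this is a separating equilibrium.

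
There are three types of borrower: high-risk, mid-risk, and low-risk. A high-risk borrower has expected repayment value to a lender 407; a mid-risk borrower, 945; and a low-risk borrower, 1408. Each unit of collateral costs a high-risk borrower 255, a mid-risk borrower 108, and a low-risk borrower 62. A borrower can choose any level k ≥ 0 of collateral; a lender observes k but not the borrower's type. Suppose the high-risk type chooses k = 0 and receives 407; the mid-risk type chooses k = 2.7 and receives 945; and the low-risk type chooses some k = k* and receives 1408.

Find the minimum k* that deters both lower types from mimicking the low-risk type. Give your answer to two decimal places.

6.99

High-risk type (on-path payoff 407) won't mimic when 407 ≥ 1408 − 255·k*, i.e. k* ≥ 3.93.
Mid-risk type (on-path payoff 945 − 108×2.7 = 653.4) won't mimic when 653.4 ≥ 1408 − 108·k*, i.e. k* ≥ 6.99.
Both must hold, so k* = max(3.93, 6.99) = 6.99. The mid-risk type's constraint binds.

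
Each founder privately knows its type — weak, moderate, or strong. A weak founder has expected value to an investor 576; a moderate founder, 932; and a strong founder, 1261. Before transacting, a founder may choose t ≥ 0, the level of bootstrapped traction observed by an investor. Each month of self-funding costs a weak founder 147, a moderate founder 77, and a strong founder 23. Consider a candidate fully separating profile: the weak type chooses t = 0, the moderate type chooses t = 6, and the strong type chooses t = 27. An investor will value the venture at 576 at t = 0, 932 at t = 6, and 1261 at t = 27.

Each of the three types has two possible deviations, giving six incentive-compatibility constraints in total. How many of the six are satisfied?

4

Weak (own payoff 576): to t=6 gives 932 − 147×6 = 50 → no gain ✓; to t=27 gives 1261 − 147×27 = -2708 → no gain ✓.
Strong (own payoff 1261 − 23×27 = 640): to t=0 gives 576 → no gain ✓; to t=6 gives 932 − 23×6 = 794 → profitable ✗.
Moderate (own payoff 932 − 77×6 = 470): to t=0 gives 576 → profitable ✗; to t=27 gives 1261 − 77×27 = -818 → no gain ✓.
4 of the 6 constraints hold; not an equilibrium.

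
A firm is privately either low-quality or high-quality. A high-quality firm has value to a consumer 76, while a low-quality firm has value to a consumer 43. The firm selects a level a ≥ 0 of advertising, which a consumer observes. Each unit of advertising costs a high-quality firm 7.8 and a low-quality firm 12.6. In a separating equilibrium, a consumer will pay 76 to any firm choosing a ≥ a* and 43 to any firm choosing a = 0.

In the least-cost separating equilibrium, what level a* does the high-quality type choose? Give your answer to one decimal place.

A low-quality firm choosing a = 0 receives 43.
Imitating at a* instead would pay 76 at cost 12.6·a*, netting 76 − 12.6·a*.
Indifference: 43 = 76 − 12.6·a*, so a* = (76 − 43) / 12.6 ≈ 2.6.
This is the low-quality type's binding incentive-compatibility constraint; any a ≥ 2.6 sustains separation on that side.

2.6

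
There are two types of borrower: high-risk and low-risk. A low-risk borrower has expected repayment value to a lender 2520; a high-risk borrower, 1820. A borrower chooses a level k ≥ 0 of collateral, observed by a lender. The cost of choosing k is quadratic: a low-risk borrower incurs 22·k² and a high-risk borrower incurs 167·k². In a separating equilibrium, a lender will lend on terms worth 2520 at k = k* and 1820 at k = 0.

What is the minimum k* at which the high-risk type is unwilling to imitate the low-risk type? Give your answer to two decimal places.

2.05

The high-risk type at k = 0 receives 1820; imitating at k* yields 2520 − 167·k*².
Indifference: 1820 = 2520 − 167·k*², so k*² = (2520 − 1820) / 167 ≈ 4.1916.
k* = √4.1916 ≈ 2.05.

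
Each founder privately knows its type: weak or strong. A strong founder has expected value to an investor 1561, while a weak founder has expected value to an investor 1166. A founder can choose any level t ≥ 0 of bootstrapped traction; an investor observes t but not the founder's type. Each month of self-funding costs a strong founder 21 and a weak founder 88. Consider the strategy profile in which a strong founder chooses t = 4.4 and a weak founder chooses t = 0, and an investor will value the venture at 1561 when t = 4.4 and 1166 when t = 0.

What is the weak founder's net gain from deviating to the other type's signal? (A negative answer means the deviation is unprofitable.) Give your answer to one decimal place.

7.8

Playing t = 0 the weak founder receives 1166.
Deviating to t = 4.4 brings payment 1561 at cost 88 × 4.4 = 387.2, netting 1173.8.
Gain from deviating: 1173.8 − 1166 = 7.8.
The gain is positive, so the weak type's incentive-compatibility constraint is violated — this profile is not a separating equilibrium.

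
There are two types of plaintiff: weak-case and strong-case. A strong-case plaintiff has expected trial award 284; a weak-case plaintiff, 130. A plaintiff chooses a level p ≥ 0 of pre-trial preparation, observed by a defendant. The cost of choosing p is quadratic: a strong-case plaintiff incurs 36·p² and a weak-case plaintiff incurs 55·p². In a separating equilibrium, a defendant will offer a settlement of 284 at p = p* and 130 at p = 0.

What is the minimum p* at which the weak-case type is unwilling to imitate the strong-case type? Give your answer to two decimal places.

1.67

The weak-case type at p = 0 receives 130; imitating at p* yields 284 − 55·p*².
Indifference: 130 = 284 − 55·p*², so p*² = (284 − 130) / 55 = 2.8.
p* = √2.8 ≈ 1.67.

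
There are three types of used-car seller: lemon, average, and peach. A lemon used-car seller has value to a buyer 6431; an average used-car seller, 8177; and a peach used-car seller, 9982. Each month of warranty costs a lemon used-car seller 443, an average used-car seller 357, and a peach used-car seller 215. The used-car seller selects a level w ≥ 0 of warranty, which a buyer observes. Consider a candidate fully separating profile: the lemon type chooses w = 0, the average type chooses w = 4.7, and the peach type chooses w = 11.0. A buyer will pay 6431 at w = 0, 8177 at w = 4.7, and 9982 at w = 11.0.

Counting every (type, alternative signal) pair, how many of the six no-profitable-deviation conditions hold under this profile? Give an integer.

Lemon (own payoff 6431): to w=4.7 gives 8177 − 443×4.7 = 6094.9 → no gain ✓; to w=11.0 gives 9982 − 443×11.0 = 5109 → no gain ✓.
Average (own payoff 8177 − 357×4.7 = 6499.1): to w=0 gives 6431 → no gain ✓; to w=11.0 gives 9982 − 357×11.0 = 6055 → no gain ✓.
Peach (own payoff 9982 − 215×11.0 = 7617): to w=0 gives 6431 → no gain ✓; to w=4.7 gives 8177 − 215×4.7 = 7166.5 → no gain ✓.
6 of the 6 constraints hold; this profile is a separating equilibrium.

6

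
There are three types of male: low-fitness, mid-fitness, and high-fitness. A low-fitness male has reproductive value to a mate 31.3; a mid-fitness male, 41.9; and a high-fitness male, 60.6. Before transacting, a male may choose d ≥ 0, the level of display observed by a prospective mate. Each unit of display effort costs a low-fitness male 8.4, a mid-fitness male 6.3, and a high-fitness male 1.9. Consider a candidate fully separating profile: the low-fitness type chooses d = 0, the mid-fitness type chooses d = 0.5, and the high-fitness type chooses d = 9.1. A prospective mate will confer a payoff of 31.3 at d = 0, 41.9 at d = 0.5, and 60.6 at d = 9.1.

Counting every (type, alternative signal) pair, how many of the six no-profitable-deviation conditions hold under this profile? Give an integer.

5

Low-fitness (own payoff 31.3): to d=0.5 gives 41.9 − 8.4×0.5 = 37.7 → profitable ✗; to d=9.1 gives 60.6 − 8.4×9.1 = -15.84 → no gain ✓.
Mid-fitness (own payoff 41.9 − 6.3×0.5 = 38.75): to d=0 gives 31.3 → no gain ✓; to d=9.1 gives 60.6 − 6.3×9.1 = 3.27 → no gain ✓.
High-fitness (own payoff 60.6 − 1.9×9.1 = 43.31): to d=0 gives 31.3 → no gain ✓; to d=0.5 gives 41.9 − 1.9×0.5 = 40.95 → no gain ✓.
5 of the 6 constraints hold; not an equilibrium.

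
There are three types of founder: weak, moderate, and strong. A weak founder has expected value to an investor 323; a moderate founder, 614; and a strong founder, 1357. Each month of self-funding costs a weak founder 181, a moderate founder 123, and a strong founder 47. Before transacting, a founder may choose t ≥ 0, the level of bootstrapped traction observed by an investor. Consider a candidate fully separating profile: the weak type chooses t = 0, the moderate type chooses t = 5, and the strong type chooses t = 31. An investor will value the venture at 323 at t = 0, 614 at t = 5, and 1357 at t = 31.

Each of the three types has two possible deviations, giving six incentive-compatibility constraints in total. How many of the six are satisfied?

Moderate (own payoff 614 − 123×5 = -1): to t=0 gives 323 → profitable ✗; to t=31 gives 1357 − 123×31 = -2456 → no gain ✓.
Strong (own payoff 1357 − 47×31 = -100): to t=0 gives 323 → profitable ✗; to t=5 gives 614 − 47×5 = 379 → profitable ✗.
Weak (own payoff 323): to t=5 gives 614 − 181×5 = -291 → no gain ✓; to t=31 gives 1357 − 181×31 = -4254 → no gain ✓.
3 of the 6 constraints hold; not an equilibrium.

3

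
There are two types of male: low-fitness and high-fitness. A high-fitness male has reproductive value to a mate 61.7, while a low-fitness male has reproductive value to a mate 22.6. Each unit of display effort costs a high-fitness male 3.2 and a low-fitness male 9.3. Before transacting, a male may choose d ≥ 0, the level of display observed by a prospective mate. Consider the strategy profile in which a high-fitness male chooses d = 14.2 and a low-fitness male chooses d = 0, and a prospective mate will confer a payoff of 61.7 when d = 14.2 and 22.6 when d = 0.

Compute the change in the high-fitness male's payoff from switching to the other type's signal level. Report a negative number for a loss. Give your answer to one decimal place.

Playing d = 14.2 the high-fitness male receives 61.7 − 3.2 × 14.2 = 16.26.
Deviating to d = 0 yields 22.6 instead.
Gain from deviating: 22.6 − 16.26 = 6.34, i.e. 6.3 to one decimal place.
The gain is positive, so the high-fitness type's incentive-compatibility constraint is violated — this profile is not a separating equilibrium.

6.3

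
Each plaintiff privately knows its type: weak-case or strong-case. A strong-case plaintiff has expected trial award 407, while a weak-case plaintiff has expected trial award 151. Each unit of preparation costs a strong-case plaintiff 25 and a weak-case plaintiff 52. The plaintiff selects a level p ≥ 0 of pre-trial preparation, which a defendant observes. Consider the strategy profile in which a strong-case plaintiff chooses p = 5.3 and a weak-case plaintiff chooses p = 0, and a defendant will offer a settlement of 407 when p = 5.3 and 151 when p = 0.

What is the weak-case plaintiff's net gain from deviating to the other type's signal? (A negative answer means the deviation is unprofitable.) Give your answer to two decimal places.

-19.60

Playing p = 0 the weak-case plaintiff receives 151.
Deviating to p = 5.3 brings payment 407 at cost 52 × 5.3 = 275.6, netting 131.4.
Gain from deviating: 131.4 − 151 = -19.60.
The gain is negative, so the weak-case type's incentive-compatibility constraint is satisfied.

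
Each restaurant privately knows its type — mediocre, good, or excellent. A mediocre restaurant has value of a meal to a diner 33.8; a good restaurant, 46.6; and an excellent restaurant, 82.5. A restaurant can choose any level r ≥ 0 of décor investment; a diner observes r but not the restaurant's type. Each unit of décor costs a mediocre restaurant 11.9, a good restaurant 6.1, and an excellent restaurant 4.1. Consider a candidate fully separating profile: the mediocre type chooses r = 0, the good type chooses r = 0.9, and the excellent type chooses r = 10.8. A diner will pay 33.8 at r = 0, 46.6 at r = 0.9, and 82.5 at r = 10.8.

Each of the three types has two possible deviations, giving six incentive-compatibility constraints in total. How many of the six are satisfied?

4

Mediocre (own payoff 33.8): to r=0.9 gives 46.6 − 11.9×0.9 = 35.89 → profitable ✗; to r=10.8 gives 82.5 − 11.9×10.8 = -46.02 → no gain ✓.
Excellent (own payoff 82.5 − 4.1×10.8 = 38.22): to r=0 gives 33.8 → no gain ✓; to r=0.9 gives 46.6 − 4.1×0.9 = 42.91 → profitable ✗.
Good (own payoff 46.6 − 6.1×0.9 = 41.11): to r=0 gives 33.8 → no gain ✓; to r=10.8 gives 82.5 − 6.1×10.8 = 16.62 → no gain ✓.
4 of the 6 constraints hold; not an equilibrium.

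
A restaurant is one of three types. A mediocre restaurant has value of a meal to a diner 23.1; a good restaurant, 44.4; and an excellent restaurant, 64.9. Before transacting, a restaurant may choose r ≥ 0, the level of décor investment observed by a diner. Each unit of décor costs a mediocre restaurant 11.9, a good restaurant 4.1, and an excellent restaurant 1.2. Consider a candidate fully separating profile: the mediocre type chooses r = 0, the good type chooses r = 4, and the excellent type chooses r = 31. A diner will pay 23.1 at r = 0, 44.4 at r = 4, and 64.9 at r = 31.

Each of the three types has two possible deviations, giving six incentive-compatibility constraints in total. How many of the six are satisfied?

Good (own payoff 44.4 − 4.1×4 = 28): to r=0 gives 23.1 → no gain ✓; to r=31 gives 64.9 − 4.1×31 = -62.2 → no gain ✓.
Excellent (own payoff 64.9 − 1.2×31 = 27.7): to r=0 gives 23.1 → no gain ✓; to r=4 gives 44.4 − 1.2×4 = 39.6 → profitable ✗.
Mediocre (own payoff 23.1): to r=4 gives 44.4 − 11.9×4 = -3.2 → no gain ✓; to r=31 gives 64.9 − 11.9×31 = -304 → no gain ✓.
5 of the 6 constraints hold; not an equilibrium.

5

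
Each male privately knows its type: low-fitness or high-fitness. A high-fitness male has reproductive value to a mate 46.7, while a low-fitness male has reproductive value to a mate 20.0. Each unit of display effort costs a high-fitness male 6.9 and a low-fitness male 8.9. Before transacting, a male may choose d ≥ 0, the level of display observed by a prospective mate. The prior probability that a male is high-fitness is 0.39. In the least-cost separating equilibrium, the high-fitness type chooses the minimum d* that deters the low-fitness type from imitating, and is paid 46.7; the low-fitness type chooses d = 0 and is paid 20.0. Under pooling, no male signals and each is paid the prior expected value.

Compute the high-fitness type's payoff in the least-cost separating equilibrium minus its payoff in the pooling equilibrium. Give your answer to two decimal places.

-4.41

Least-cost separating signal: d* solves 20.0 = 46.7 − 8.9·d*, so d* = (46.7 − 20.0)/8.9 = 3.
High-fitness type's separating payoff: 46.7 − 6.9 × d* = 46.7 − 6.9 × (46.7 − 20.0)/8.9 = 46.7 − 184.23/8.9 = 26.
Pooling payoff: 0.39 × 46.7 + 0.61 × 20.0 = 30.413.
Difference: 26 − 30.413 = -4.413, i.e. -4.41 to two decimal places.
The high-fitness type would prefer the pooling outcome.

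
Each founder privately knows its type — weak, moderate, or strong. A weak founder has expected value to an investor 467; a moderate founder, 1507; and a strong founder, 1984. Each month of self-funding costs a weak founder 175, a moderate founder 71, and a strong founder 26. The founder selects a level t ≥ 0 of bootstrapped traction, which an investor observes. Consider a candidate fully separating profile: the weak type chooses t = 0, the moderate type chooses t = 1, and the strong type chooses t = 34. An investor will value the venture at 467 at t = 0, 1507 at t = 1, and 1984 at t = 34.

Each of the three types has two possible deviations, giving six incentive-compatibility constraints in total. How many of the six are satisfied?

4

Weak (own payoff 467): to t=1 gives 1507 − 175×1 = 1332 → profitable ✗; to t=34 gives 1984 − 175×34 = -3966 → no gain ✓.
Strong (own payoff 1984 − 26×34 = 1100): to t=0 gives 467 → no gain ✓; to t=1 gives 1507 − 26×1 = 1481 → profitable ✗.
Moderate (own payoff 1507 − 71×1 = 1436): to t=0 gives 467 → no gain ✓; to t=34 gives 1984 − 71×34 = -430 → no gain ✓.
4 of the 6 constraints hold; not an equilibrium.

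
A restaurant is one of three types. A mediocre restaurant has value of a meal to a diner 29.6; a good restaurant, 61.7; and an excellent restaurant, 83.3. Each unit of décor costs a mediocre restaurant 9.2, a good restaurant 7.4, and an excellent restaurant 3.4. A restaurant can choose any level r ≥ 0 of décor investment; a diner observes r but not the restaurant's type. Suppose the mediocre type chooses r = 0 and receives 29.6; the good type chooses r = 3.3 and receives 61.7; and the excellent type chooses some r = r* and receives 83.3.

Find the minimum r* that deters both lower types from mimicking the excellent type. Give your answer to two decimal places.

Good type (on-path payoff 61.7 − 7.4×3.3 = 37.28) won't mimic when 37.28 ≥ 83.3 − 7.4·r*, i.e. r* ≥ 6.22.
Mediocre type (on-path payoff 29.6) won't mimic when 29.6 ≥ 83.3 − 9.2·r*, i.e. r* ≥ 5.84.
Both must hold, so r* = max(5.84, 6.22) = 6.22. The good type's constraint binds.

6.22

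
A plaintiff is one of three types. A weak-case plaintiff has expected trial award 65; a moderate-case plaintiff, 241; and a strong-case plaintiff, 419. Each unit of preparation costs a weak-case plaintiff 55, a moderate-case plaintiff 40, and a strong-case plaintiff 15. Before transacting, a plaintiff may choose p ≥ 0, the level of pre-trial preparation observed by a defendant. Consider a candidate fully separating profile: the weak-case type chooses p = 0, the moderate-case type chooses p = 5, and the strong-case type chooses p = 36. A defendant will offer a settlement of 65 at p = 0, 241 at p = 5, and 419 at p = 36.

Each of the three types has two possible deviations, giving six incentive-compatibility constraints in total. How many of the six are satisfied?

3

Weak-case (own payoff 65): to p=5 gives 241 − 55×5 = -34 → no gain ✓; to p=36 gives 419 − 55×36 = -1561 → no gain ✓.
Moderate-case (own payoff 241 − 40×5 = 41): to p=0 gives 65 → profitable ✗; to p=36 gives 419 − 40×36 = -1021 → no gain ✓.
Strong-case (own payoff 419 − 15×36 = -121): to p=0 gives 65 → profitable ✗; to p=5 gives 241 − 15×5 = 166 → profitable ✗.
3 of the 6 constraints hold; not an equilibrium.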